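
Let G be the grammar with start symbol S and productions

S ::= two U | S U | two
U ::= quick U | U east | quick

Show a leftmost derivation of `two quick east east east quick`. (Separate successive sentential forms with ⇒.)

S ⇒ S U   [S ::= S U]
S U ⇒ two U U   [S ::= two U]
two U U ⇒ two U east U   [U ::= U east]
two U east U ⇒ two U east east U   [U ::= U east]
two U east east U ⇒ two U east east east U   [U ::= U east]
two U east east east U ⇒ two quick east east east U   [U ::= quick]
two quick east east east U ⇒ two quick east east east quick   [U ::= quick]

S ⇒ S U ⇒ two U U ⇒ two U east U ⇒ two U east east U ⇒ two U east east east U ⇒ two quick east east east U ⇒ two quick east east east quick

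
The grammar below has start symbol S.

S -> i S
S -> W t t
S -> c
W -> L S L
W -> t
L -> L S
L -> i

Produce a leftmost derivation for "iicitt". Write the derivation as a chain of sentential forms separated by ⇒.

S ⇒ iS   [S -> i S]
iS ⇒ iWtt   [S -> W t t]
iWtt ⇒ iLSLtt   [W -> L S L]
iLSLtt ⇒ iiSLtt   [L -> i]
iiSLtt ⇒ iicLtt   [S -> c]
iicLtt ⇒ iicitt   [L -> i]

S ⇒ iS ⇒ iWtt ⇒ iLSLtt ⇒ iiSLtt ⇒ iicLtt ⇒ iicitt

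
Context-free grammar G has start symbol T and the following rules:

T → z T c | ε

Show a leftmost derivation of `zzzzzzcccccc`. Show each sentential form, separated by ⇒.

T ⇒ zTc ⇒ zzTcc ⇒ zzzTccc ⇒ zzzzTcccc ⇒ zzzzzTccccc ⇒ zzzzzzTcccccc ⇒ zzzzzzcccccc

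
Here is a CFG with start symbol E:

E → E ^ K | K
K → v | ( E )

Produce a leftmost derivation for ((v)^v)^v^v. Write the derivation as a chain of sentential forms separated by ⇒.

E ⇒ E^K   [E → E ^ K]
E^K ⇒ E^K^K   [E → E ^ K]
E^K^K ⇒ K^K^K   [E → K]
K^K^K ⇒ (E)^K^K   [K → ( E )]
(E)^K^K ⇒ (E^K)^K^K   [E → E ^ K]
(E^K)^K^K ⇒ (K^K)^K^K   [E → K]
(K^K)^K^K ⇒ ((E)^K)^K^K   [K → ( E )]
((E)^K)^K^K ⇒ ((K)^K)^K^K   [E → K]
((K)^K)^K^K ⇒ ((v)^K)^K^K   [K → v]
((v)^K)^K^K ⇒ ((v)^v)^K^K   [K → v]
((v)^v)^K^K ⇒ ((v)^v)^v^K   [K → v]
((v)^v)^v^K ⇒ ((v)^v)^v^v   [K → v]

E ⇒ E^K ⇒ E^K^K ⇒ K^K^K ⇒ (E)^K^K ⇒ (E^K)^K^K ⇒ (K^K)^K^K ⇒ ((E)^K)^K^K ⇒ ((K)^K)^K^K ⇒ ((v)^K)^K^K ⇒ ((v)^v)^K^K ⇒ ((v)^v)^v^K ⇒ ((v)^v)^v^v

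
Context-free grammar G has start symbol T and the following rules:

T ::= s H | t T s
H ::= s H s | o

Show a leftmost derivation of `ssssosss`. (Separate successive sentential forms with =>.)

T=>sH=>ssHs=>sssHss=>ssssHsss=>ssssosss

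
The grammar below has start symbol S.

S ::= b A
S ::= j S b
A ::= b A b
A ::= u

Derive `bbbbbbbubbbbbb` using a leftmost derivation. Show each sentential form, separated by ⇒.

S ⇒ bA   [S ::= b A]
bA ⇒ bbAb   [A ::= b A b]
bbAb ⇒ bbbAbb   [A ::= b A b]
bbbAbb ⇒ bbbbAbbb   [A ::= b A b]
bbbbAbbb ⇒ bbbbbAbbbb   [A ::= b A b]
bbbbbAbbbb ⇒ bbbbbbAbbbbb   [A ::= b A b]
bbbbbbAbbbbb ⇒ bbbbbbbAbbbbbb   [A ::= b A b]
bbbbbbbAbbbbbb ⇒ bbbbbbbubbbbbb   [A ::= u]

S ⇒ bA ⇒ bbAb ⇒ bbbAbb ⇒ bbbbAbbb ⇒ bbbbbAbbbb ⇒ bbbbbbAbbbbb ⇒ bbbbbbbAbbbbbb ⇒ bbbbbbbubbbbbb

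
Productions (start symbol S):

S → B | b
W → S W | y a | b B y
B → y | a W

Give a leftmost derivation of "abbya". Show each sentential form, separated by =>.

S => B   [S → B]
B => aW   [B → a W]
aW => aSW   [W → S W]
aSW => abW   [S → b]
abW => abSW   [W → S W]
abSW => abbW   [S → b]
abbW => abbya   [W → y a]

S => B => aW => aSW => abW => abSW => abbW => abbya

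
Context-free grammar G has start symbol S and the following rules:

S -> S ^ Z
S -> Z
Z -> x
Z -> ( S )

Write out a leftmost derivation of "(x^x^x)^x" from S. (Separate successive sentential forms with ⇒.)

S ⇒ S^Z ⇒ Z^Z ⇒ (S)^Z ⇒ (S^Z)^Z ⇒ (S^Z^Z)^Z ⇒ (Z^Z^Z)^Z ⇒ (x^Z^Z)^Z ⇒ (x^x^Z)^Z ⇒ (x^x^x)^Z ⇒ (x^x^x)^x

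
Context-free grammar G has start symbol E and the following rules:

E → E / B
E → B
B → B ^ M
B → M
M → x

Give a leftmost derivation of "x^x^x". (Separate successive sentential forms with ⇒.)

E ⇒ B ⇒ B^M ⇒ B^M^M ⇒ M^M^M ⇒ x^M^M ⇒ x^x^M ⇒ x^x^x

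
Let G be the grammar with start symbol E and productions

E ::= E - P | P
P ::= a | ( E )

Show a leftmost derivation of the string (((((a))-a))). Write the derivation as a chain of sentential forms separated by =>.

E => P => (E) => (P) => ((E)) => ((P)) => (((E))) => (((E-P))) => (((P-P))) => ((((E)-P))) => ((((P)-P))) => (((((E))-P))) => (((((P))-P))) => (((((a))-P))) => (((((a))-a)))

E => P   [E ::= P]
P => (E)   [P ::= ( E )]
(E) => (P)   [E ::= P]
(P) => ((E))   [P ::= ( E )]
((E)) => ((P))   [E ::= P]
((P)) => (((E)))   [P ::= ( E )]
(((E))) => (((E-P)))   [E ::= E - P]
(((E-P))) => (((P-P)))   [E ::= P]
(((P-P))) => ((((E)-P)))   [P ::= ( E )]
((((E)-P))) => ((((P)-P)))   [E ::= P]
((((P)-P))) => (((((E))-P)))   [P ::= ( E )]
(((((E))-P))) => (((((P))-P)))   [E ::= P]
(((((P))-P))) => (((((a))-P)))   [P ::= a]
(((((a))-P))) => (((((a))-a)))   [P ::= a]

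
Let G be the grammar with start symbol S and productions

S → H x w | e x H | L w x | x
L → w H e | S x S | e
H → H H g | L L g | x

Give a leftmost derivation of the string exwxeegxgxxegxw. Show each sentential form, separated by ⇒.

S ⇒ Hxw ⇒ LLgxw ⇒ SxSLgxw ⇒ exHxSLgxw ⇒ exHHgxSLgxw ⇒ exLLgHgxSLgxw ⇒ exwHeLgHgxSLgxw ⇒ exwxeLgHgxSLgxw ⇒ exwxeegHgxSLgxw ⇒ exwxeegxgxSLgxw ⇒ exwxeegxgxxLgxw ⇒ exwxeegxgxxegxw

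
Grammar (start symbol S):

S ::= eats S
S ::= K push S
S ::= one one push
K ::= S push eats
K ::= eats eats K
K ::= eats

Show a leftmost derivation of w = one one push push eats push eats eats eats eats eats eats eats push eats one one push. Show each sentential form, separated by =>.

S => K push S => S push eats push S => one one push push eats push S => one one push push eats push K push S => one one push push eats push eats eats K push S => one one push push eats push eats eats eats eats K push S => one one push push eats push eats eats eats eats eats eats K push S => one one push push eats push eats eats eats eats eats eats eats push S => one one push push eats push eats eats eats eats eats eats eats push eats S => one one push push eats push eats eats eats eats eats eats eats push eats one one push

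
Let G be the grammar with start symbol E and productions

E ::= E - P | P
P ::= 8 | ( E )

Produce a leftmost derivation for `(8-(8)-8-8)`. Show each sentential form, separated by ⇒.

E⇒P⇒(E)⇒(E-P)⇒(E-P-P)⇒(E-P-P-P)⇒(P-P-P-P)⇒(8-P-P-P)⇒(8-(E)-P-P)⇒(8-(P)-P-P)⇒(8-(8)-P-P)⇒(8-(8)-8-P)⇒(8-(8)-8-8)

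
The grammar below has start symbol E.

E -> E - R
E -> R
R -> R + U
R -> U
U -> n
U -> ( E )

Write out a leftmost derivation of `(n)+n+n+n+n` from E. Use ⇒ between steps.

E ⇒ R ⇒ R+U ⇒ R+U+U ⇒ R+U+U+U ⇒ R+U+U+U+U ⇒ U+U+U+U+U ⇒ (E)+U+U+U+U ⇒ (R)+U+U+U+U ⇒ (U)+U+U+U+U ⇒ (n)+U+U+U+U ⇒ (n)+n+U+U+U ⇒ (n)+n+n+U+U ⇒ (n)+n+n+n+U ⇒ (n)+n+n+n+n

E ⇒ R   [E -> R]
R ⇒ R+U   [R -> R + U]
R+U ⇒ R+U+U   [R -> R + U]
R+U+U ⇒ R+U+U+U   [R -> R + U]
R+U+U+U ⇒ R+U+U+U+U   [R -> R + U]
R+U+U+U+U ⇒ U+U+U+U+U   [R -> U]
U+U+U+U+U ⇒ (E)+U+U+U+U   [U -> ( E )]
(E)+U+U+U+U ⇒ (R)+U+U+U+U   [E -> R]
(R)+U+U+U+U ⇒ (U)+U+U+U+U   [R -> U]
(U)+U+U+U+U ⇒ (n)+U+U+U+U   [U -> n]
(n)+U+U+U+U ⇒ (n)+n+U+U+U   [U -> n]
(n)+n+U+U+U ⇒ (n)+n+n+U+U   [U -> n]
(n)+n+n+U+U ⇒ (n)+n+n+n+U   [U -> n]
(n)+n+n+n+U ⇒ (n)+n+n+n+n   [U -> n]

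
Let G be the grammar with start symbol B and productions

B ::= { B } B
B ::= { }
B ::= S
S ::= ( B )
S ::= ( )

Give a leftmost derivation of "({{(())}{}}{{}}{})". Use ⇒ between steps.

B ⇒ S ⇒ (B) ⇒ ({B}B) ⇒ ({{B}B}B) ⇒ ({{S}B}B) ⇒ ({{(B)}B}B) ⇒ ({{(S)}B}B) ⇒ ({{(())}B}B) ⇒ ({{(())}{}}B) ⇒ ({{(())}{}}{B}B) ⇒ ({{(())}{}}{{}}B) ⇒ ({{(())}{}}{{}}{})

B ⇒ S   [B ::= S]
S ⇒ (B)   [S ::= ( B )]
(B) ⇒ ({B}B)   [B ::= { B } B]
({B}B) ⇒ ({{B}B}B)   [B ::= { B } B]
({{B}B}B) ⇒ ({{S}B}B)   [B ::= S]
({{S}B}B) ⇒ ({{(B)}B}B)   [S ::= ( B )]
({{(B)}B}B) ⇒ ({{(S)}B}B)   [B ::= S]
({{(S)}B}B) ⇒ ({{(())}B}B)   [S ::= ( )]
({{(())}B}B) ⇒ ({{(())}{}}B)   [B ::= { }]
({{(())}{}}B) ⇒ ({{(())}{}}{B}B)   [B ::= { B } B]
({{(())}{}}{B}B) ⇒ ({{(())}{}}{{}}B)   [B ::= { }]
({{(())}{}}{{}}B) ⇒ ({{(())}{}}{{}}{})   [B ::= { }]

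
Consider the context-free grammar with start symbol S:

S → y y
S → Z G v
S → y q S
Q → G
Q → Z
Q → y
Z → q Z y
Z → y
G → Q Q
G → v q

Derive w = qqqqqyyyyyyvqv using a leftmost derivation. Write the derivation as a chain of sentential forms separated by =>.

S => ZGv   [S → Z G v]
ZGv => qZyGv   [Z → q Z y]
qZyGv => qqZyyGv   [Z → q Z y]
qqZyyGv => qqqZyyyGv   [Z → q Z y]
qqqZyyyGv => qqqqZyyyyGv   [Z → q Z y]
qqqqZyyyyGv => qqqqqZyyyyyGv   [Z → q Z y]
qqqqqZyyyyyGv => qqqqqyyyyyyGv   [Z → y]
qqqqqyyyyyyGv => qqqqqyyyyyyvqv   [G → v q]

S => ZGv => qZyGv => qqZyyGv => qqqZyyyGv => qqqqZyyyyGv => qqqqqZyyyyyGv => qqqqqyyyyyyGv => qqqqqyyyyyyvqv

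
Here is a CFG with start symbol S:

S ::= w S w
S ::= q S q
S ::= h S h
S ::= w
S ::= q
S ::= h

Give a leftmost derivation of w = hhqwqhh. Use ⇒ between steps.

S ⇒ hSh ⇒ hhShh ⇒ hhqSqhh ⇒ hhqwqhh

S ⇒ hSh   [S ::= h S h]
hSh ⇒ hhShh   [S ::= h S h]
hhShh ⇒ hhqSqhh   [S ::= q S q]
hhqSqhh ⇒ hhqwqhh   [S ::= w]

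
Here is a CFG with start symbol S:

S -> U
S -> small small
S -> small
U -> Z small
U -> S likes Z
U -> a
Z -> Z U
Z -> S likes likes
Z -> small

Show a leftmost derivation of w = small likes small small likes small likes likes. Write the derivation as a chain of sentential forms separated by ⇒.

S ⇒ U ⇒ S likes Z ⇒ small likes Z ⇒ small likes S likes likes ⇒ small likes U likes likes ⇒ small likes S likes Z likes likes ⇒ small likes U likes Z likes likes ⇒ small likes Z small likes Z likes likes ⇒ small likes small small likes Z likes likes ⇒ small likes small small likes small likes likes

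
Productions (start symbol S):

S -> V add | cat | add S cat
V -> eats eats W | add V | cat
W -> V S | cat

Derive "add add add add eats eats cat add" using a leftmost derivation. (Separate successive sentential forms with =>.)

S => V add => add V add => add add V add => add add add V add => add add add add V add => add add add add eats eats W add => add add add add eats eats cat add

S => V add   [S -> V add]
V add => add V add   [V -> add V]
add V add => add add V add   [V -> add V]
add add V add => add add add V add   [V -> add V]
add add add V add => add add add add V add   [V -> add V]
add add add add V add => add add add add eats eats W add   [V -> eats eats W]
add add add add eats eats W add => add add add add eats eats cat add   [W -> cat]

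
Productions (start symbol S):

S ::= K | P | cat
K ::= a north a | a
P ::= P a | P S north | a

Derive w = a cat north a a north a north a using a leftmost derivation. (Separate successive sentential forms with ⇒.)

S ⇒ P ⇒ P a ⇒ P S north a ⇒ P a S north a ⇒ P S north a S north a ⇒ a S north a S north a ⇒ a cat north a S north a ⇒ a cat north a K north a ⇒ a cat north a a north a north a

S ⇒ P   [S ::= P]
P ⇒ P a   [P ::= P a]
P a ⇒ P S north a   [P ::= P S north]
P S north a ⇒ P a S north a   [P ::= P a]
P a S north a ⇒ P S north a S north a   [P ::= P S north]
P S north a S north a ⇒ a S north a S north a   [P ::= a]
a S north a S north a ⇒ a cat north a S north a   [S ::= cat]
a cat north a S north a ⇒ a cat north a K north a   [S ::= K]
a cat north a K north a ⇒ a cat north a a north a north a   [K ::= a north a]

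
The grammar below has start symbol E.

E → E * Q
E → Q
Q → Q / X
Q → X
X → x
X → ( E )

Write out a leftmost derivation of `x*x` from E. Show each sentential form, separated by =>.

E => E*Q => Q*Q => X*Q => x*Q => x*X => x*x

E => E*Q   [E → E * Q]
E*Q => Q*Q   [E → Q]
Q*Q => X*Q   [Q → X]
X*Q => x*Q   [X → x]
x*Q => x*X   [Q → X]
x*X => x*x   [X → x]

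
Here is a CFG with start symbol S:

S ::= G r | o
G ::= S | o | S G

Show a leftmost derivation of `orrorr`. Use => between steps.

S=>Gr=>SGr=>GrGr=>SrGr=>GrrGr=>orrGr=>orrSr=>orrGrr=>orrorr

S => Gr   [S ::= G r]
Gr => SGr   [G ::= S G]
SGr => GrGr   [S ::= G r]
GrGr => SrGr   [G ::= S]
SrGr => GrrGr   [S ::= G r]
GrrGr => orrGr   [G ::= o]
orrGr => orrSr   [G ::= S]
orrSr => orrGrr   [S ::= G r]
orrGrr => orrorr   [G ::= o]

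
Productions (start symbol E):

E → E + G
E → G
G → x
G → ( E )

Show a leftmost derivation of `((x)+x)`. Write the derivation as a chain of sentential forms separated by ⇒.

E ⇒ G   [E → G]
G ⇒ (E)   [G → ( E )]
(E) ⇒ (E+G)   [E → E + G]
(E+G) ⇒ (G+G)   [E → G]
(G+G) ⇒ ((E)+G)   [G → ( E )]
((E)+G) ⇒ ((G)+G)   [E → G]
((G)+G) ⇒ ((x)+G)   [G → x]
((x)+G) ⇒ ((x)+x)   [G → x]

E⇒G⇒(E)⇒(E+G)⇒(G+G)⇒((E)+G)⇒((G)+G)⇒((x)+G)⇒((x)+x)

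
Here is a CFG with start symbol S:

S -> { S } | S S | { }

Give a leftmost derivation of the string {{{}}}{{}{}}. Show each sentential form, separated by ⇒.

S ⇒ SS ⇒ {S}S ⇒ {{S}}S ⇒ {{{}}}S ⇒ {{{}}}{S} ⇒ {{{}}}{SS} ⇒ {{{}}}{{}S} ⇒ {{{}}}{{}{}}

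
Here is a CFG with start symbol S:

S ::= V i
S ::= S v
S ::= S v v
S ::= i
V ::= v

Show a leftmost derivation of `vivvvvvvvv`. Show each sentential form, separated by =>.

S=>Sv=>Svvv=>Svvvv=>Svvvvvv=>Svvvvvvvv=>Vivvvvvvvv=>vivvvvvvvv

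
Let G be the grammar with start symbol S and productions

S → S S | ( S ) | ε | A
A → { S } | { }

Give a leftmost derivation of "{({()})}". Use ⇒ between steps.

S ⇒ A ⇒ {S} ⇒ {(S)} ⇒ {(A)} ⇒ {({S})} ⇒ {({(S)})} ⇒ {({()})}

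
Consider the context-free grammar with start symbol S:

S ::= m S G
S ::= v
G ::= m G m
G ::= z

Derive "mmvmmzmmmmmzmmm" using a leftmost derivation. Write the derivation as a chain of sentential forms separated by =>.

S => mSG => mmSGG => mmvGG => mmvmGmG => mmvmmGmmG => mmvmmzmmG => mmvmmzmmmGm => mmvmmzmmmmGmm => mmvmmzmmmmmGmmm => mmvmmzmmmmmzmmm

S => mSG   [S ::= m S G]
mSG => mmSGG   [S ::= m S G]
mmSGG => mmvGG   [S ::= v]
mmvGG => mmvmGmG   [G ::= m G m]
mmvmGmG => mmvmmGmmG   [G ::= m G m]
mmvmmGmmG => mmvmmzmmG   [G ::= z]
mmvmmzmmG => mmvmmzmmmGm   [G ::= m G m]
mmvmmzmmmGm => mmvmmzmmmmGmm   [G ::= m G m]
mmvmmzmmmmGmm => mmvmmzmmmmmGmmm   [G ::= m G m]
mmvmmzmmmmmGmmm => mmvmmzmmmmmzmmm   [G ::= z]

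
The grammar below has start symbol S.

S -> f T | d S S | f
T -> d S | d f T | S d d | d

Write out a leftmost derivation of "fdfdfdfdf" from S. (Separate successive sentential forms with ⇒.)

S ⇒ fT ⇒ fdS ⇒ fdfT ⇒ fdfdS ⇒ fdfdfT ⇒ fdfdfdS ⇒ fdfdfdfT ⇒ fdfdfdfdS ⇒ fdfdfdfdf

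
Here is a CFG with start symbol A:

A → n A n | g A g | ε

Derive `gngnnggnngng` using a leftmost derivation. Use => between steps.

A => gAg => gnAng => gngAgng => gngnAngng => gngnnAnngng => gngnngAgnngng => gngnnggnngng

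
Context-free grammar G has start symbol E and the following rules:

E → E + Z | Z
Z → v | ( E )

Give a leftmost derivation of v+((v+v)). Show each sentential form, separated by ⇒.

E ⇒ E+Z ⇒ Z+Z ⇒ v+Z ⇒ v+(E) ⇒ v+(Z) ⇒ v+((E)) ⇒ v+((E+Z)) ⇒ v+((Z+Z)) ⇒ v+((v+Z)) ⇒ v+((v+v))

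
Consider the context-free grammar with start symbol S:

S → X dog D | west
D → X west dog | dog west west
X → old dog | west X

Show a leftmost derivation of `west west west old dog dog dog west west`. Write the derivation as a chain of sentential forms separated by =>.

S => X dog D => west X dog D => west west X dog D => west west west X dog D => west west west old dog dog D => west west west old dog dog dog west west

S => X dog D   [S → X dog D]
X dog D => west X dog D   [X → west X]
west X dog D => west west X dog D   [X → west X]
west west X dog D => west west west X dog D   [X → west X]
west west west X dog D => west west west old dog dog D   [X → old dog]
west west west old dog dog D => west west west old dog dog dog west west   [D → dog west west]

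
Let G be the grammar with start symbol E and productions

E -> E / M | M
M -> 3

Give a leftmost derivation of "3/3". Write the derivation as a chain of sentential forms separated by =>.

E => E/M   [E -> E / M]
E/M => M/M   [E -> M]
M/M => 3/M   [M -> 3]
3/M => 3/3   [M -> 3]

E=>E/M=>M/M=>3/M=>3/3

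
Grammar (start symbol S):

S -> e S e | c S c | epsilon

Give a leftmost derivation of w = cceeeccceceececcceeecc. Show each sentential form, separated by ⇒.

S ⇒ cSc ⇒ ccScc ⇒ cceSecc ⇒ cceeSeecc ⇒ cceeeSeeecc ⇒ cceeecSceeecc ⇒ cceeeccScceeecc ⇒ cceeecccSccceeecc ⇒ cceeeccceSeccceeecc ⇒ cceeecccecSceccceeecc ⇒ cceeeccceceSececcceeecc ⇒ cceeeccceceececcceeecc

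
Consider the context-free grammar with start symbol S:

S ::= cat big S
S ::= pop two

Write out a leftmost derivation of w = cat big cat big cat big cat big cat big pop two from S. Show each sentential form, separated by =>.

S => cat big S   [S ::= cat big S]
cat big S => cat big cat big S   [S ::= cat big S]
cat big cat big S => cat big cat big cat big S   [S ::= cat big S]
cat big cat big cat big S => cat big cat big cat big cat big S   [S ::= cat big S]
cat big cat big cat big cat big S => cat big cat big cat big cat big cat big S   [S ::= cat big S]
cat big cat big cat big cat big cat big S => cat big cat big cat big cat big cat big pop two   [S ::= pop two]

S => cat big S => cat big cat big S => cat big cat big cat big S => cat big cat big cat big cat big S => cat big cat big cat big cat big cat big S => cat big cat big cat big cat big cat big pop two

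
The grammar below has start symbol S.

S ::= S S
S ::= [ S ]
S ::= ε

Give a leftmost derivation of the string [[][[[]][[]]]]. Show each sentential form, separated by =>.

S => [S] => [SS] => [[S]S] => [[]S] => [[][S]] => [[][SS]] => [[][SSS]] => [[][[S]SS]] => [[][[[S]]SS]] => [[][[[]]SS]] => [[][[[]][S]S]] => [[][[[]][[S]]S]] => [[][[[]][[]]S]] => [[][[[]][[]]]]

S => [S]   [S ::= [ S ]]
[S] => [SS]   [S ::= S S]
[SS] => [[S]S]   [S ::= [ S ]]
[[S]S] => [[]S]   [S ::= ε]
[[]S] => [[][S]]   [S ::= [ S ]]
[[][S]] => [[][SS]]   [S ::= S S]
[[][SS]] => [[][SSS]]   [S ::= S S]
[[][SSS]] => [[][[S]SS]]   [S ::= [ S ]]
[[][[S]SS]] => [[][[[S]]SS]]   [S ::= [ S ]]
[[][[[S]]SS]] => [[][[[]]SS]]   [S ::= ε]
[[][[[]]SS]] => [[][[[]][S]S]]   [S ::= [ S ]]
[[][[[]][S]S]] => [[][[[]][[S]]S]]   [S ::= [ S ]]
[[][[[]][[S]]S]] => [[][[[]][[]]S]]   [S ::= ε]
[[][[[]][[]]S]] => [[][[[]][[]]]]   [S ::= ε]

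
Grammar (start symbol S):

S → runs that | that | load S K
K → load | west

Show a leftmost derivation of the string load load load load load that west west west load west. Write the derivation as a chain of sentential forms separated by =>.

S => load S K => load load S K K => load load load S K K K => load load load load S K K K K => load load load load load S K K K K K => load load load load load that K K K K K => load load load load load that west K K K K => load load load load load that west west K K K => load load load load load that west west west K K => load load load load load that west west west load K => load load load load load that west west west load west

S => load S K   [S → load S K]
load S K => load load S K K   [S → load S K]
load load S K K => load load load S K K K   [S → load S K]
load load load S K K K => load load load load S K K K K   [S → load S K]
load load load load S K K K K => load load load load load S K K K K K   [S → load S K]
load load load load load S K K K K K => load load load load load that K K K K K   [S → that]
load load load load load that K K K K K => load load load load load that west K K K K   [K → west]
load load load load load that west K K K K => load load load load load that west west K K K   [K → west]
load load load load load that west west K K K => load load load load load that west west west K K   [K → west]
load load load load load that west west west K K => load load load load load that west west west load K   [K → load]
load load load load load that west west west load K => load load load load load that west west west load west   [K → west]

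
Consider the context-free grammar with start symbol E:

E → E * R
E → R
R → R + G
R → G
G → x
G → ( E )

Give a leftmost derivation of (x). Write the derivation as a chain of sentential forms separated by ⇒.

E ⇒ R ⇒ G ⇒ (E) ⇒ (R) ⇒ (G) ⇒ (x)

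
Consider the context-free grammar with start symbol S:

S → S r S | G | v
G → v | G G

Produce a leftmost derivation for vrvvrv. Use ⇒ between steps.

S ⇒ SrS   [S → S r S]
SrS ⇒ SrSrS   [S → S r S]
SrSrS ⇒ GrSrS   [S → G]
GrSrS ⇒ vrSrS   [G → v]
vrSrS ⇒ vrGrS   [S → G]
vrGrS ⇒ vrGGrS   [G → G G]
vrGGrS ⇒ vrvGrS   [G → v]
vrvGrS ⇒ vrvvrS   [G → v]
vrvvrS ⇒ vrvvrv   [S → v]

S⇒SrS⇒SrSrS⇒GrSrS⇒vrSrS⇒vrGrS⇒vrGGrS⇒vrvGrS⇒vrvvrS⇒vrvvrv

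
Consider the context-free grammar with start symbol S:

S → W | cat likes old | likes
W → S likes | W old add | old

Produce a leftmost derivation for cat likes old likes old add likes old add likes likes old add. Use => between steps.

S => W => W old add => S likes old add => W likes old add => S likes likes old add => W likes likes old add => W old add likes likes old add => S likes old add likes likes old add => W likes old add likes likes old add => W old add likes old add likes likes old add => S likes old add likes old add likes likes old add => cat likes old likes old add likes old add likes likes old add

S => W   [S → W]
W => W old add   [W → W old add]
W old add => S likes old add   [W → S likes]
S likes old add => W likes old add   [S → W]
W likes old add => S likes likes old add   [W → S likes]
S likes likes old add => W likes likes old add   [S → W]
W likes likes old add => W old add likes likes old add   [W → W old add]
W old add likes likes old add => S likes old add likes likes old add   [W → S likes]
S likes old add likes likes old add => W likes old add likes likes old add   [S → W]
W likes old add likes likes old add => W old add likes old add likes likes old add   [W → W old add]
W old add likes old add likes likes old add => S likes old add likes old add likes likes old add   [W → S likes]
S likes old add likes old add likes likes old add => cat likes old likes old add likes old add likes likes old add   [S → cat likes old]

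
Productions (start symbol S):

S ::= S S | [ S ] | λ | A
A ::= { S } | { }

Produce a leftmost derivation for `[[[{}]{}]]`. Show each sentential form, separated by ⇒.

S ⇒ SS   [S ::= S S]
SS ⇒ [S]S   [S ::= [ S ]]
[S]S ⇒ [[S]]S   [S ::= [ S ]]
[[S]]S ⇒ [[SS]]S   [S ::= S S]
[[SS]]S ⇒ [[[S]S]]S   [S ::= [ S ]]
[[[S]S]]S ⇒ [[[A]S]]S   [S ::= A]
[[[A]S]]S ⇒ [[[{}]S]]S   [A ::= { }]
[[[{}]S]]S ⇒ [[[{}]A]]S   [S ::= A]
[[[{}]A]]S ⇒ [[[{}]{}]]S   [A ::= { }]
[[[{}]{}]]S ⇒ [[[{}]{}]]   [S ::= λ]

S ⇒ SS ⇒ [S]S ⇒ [[S]]S ⇒ [[SS]]S ⇒ [[[S]S]]S ⇒ [[[A]S]]S ⇒ [[[{}]S]]S ⇒ [[[{}]A]]S ⇒ [[[{}]{}]]S ⇒ [[[{}]{}]]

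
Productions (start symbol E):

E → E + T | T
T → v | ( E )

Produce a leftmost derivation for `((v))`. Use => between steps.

E => T => (E) => (T) => ((E)) => ((T)) => ((v))

E => T   [E → T]
T => (E)   [T → ( E )]
(E) => (T)   [E → T]
(T) => ((E))   [T → ( E )]
((E)) => ((T))   [E → T]
((T)) => ((v))   [T → v]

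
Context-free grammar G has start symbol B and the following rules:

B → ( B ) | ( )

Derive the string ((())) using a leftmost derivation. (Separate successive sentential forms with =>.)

B => (B) => ((B)) => ((()))

B => (B)   [B → ( B )]
(B) => ((B))   [B → ( B )]
((B)) => ((()))   [B → ( )]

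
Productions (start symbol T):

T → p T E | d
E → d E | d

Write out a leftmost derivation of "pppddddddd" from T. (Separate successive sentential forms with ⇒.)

T ⇒ pTE   [T → p T E]
pTE ⇒ ppTEE   [T → p T E]
ppTEE ⇒ pppTEEE   [T → p T E]
pppTEEE ⇒ pppdEEE   [T → d]
pppdEEE ⇒ pppddEE   [E → d]
pppddEE ⇒ pppdddEE   [E → d E]
pppdddEE ⇒ pppddddEE   [E → d E]
pppddddEE ⇒ pppdddddE   [E → d]
pppdddddE ⇒ pppddddddE   [E → d E]
pppddddddE ⇒ pppddddddd   [E → d]

T ⇒ pTE ⇒ ppTEE ⇒ pppTEEE ⇒ pppdEEE ⇒ pppddEE ⇒ pppdddEE ⇒ pppddddEE ⇒ pppdddddE ⇒ pppddddddE ⇒ pppddddddd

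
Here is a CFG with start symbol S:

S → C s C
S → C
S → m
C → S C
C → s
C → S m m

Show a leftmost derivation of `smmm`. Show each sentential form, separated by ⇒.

S ⇒ C ⇒ SC ⇒ CC ⇒ sC ⇒ sSmm ⇒ smmm

S ⇒ C   [S → C]
C ⇒ SC   [C → S C]
SC ⇒ CC   [S → C]
CC ⇒ sC   [C → s]
sC ⇒ sSmm   [C → S m m]
sSmm ⇒ smmm   [S → m]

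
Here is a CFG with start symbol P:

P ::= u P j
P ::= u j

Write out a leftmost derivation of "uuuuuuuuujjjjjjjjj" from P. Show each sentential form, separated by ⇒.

P⇒uPj⇒uuPjj⇒uuuPjjj⇒uuuuPjjjj⇒uuuuuPjjjjj⇒uuuuuuPjjjjjj⇒uuuuuuuPjjjjjjj⇒uuuuuuuuPjjjjjjjj⇒uuuuuuuuujjjjjjjjj

P ⇒ uPj   [P ::= u P j]
uPj ⇒ uuPjj   [P ::= u P j]
uuPjj ⇒ uuuPjjj   [P ::= u P j]
uuuPjjj ⇒ uuuuPjjjj   [P ::= u P j]
uuuuPjjjj ⇒ uuuuuPjjjjj   [P ::= u P j]
uuuuuPjjjjj ⇒ uuuuuuPjjjjjj   [P ::= u P j]
uuuuuuPjjjjjj ⇒ uuuuuuuPjjjjjjj   [P ::= u P j]
uuuuuuuPjjjjjjj ⇒ uuuuuuuuPjjjjjjjj   [P ::= u P j]
uuuuuuuuPjjjjjjjj ⇒ uuuuuuuuujjjjjjjjj   [P ::= u j]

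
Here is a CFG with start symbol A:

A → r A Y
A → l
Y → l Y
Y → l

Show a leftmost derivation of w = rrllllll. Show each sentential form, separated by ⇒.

A ⇒ rAY ⇒ rrAYY ⇒ rrlYY ⇒ rrllY ⇒ rrlllY ⇒ rrllllY ⇒ rrlllllY ⇒ rrllllll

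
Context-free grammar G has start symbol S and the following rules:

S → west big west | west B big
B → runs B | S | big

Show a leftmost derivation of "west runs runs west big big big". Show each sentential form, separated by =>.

S => west B big => west runs B big => west runs runs B big => west runs runs S big => west runs runs west B big big => west runs runs west big big big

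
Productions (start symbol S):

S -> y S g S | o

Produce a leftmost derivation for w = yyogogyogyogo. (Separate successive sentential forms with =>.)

S => ySgS   [S -> y S g S]
ySgS => yySgSgS   [S -> y S g S]
yySgSgS => yyogSgS   [S -> o]
yyogSgS => yyogogS   [S -> o]
yyogogS => yyogogySgS   [S -> y S g S]
yyogogySgS => yyogogyogS   [S -> o]
yyogogyogS => yyogogyogySgS   [S -> y S g S]
yyogogyogySgS => yyogogyogyogS   [S -> o]
yyogogyogyogS => yyogogyogyogo   [S -> o]

S => ySgS => yySgSgS => yyogSgS => yyogogS => yyogogySgS => yyogogyogS => yyogogyogySgS => yyogogyogyogS => yyogogyogyogo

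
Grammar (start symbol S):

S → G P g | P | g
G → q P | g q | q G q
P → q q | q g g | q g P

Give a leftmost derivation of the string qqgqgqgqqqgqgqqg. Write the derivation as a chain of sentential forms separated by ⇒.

S ⇒ GPg ⇒ qPPg ⇒ qqgPPg ⇒ qqgqgPPg ⇒ qqgqgqgPPg ⇒ qqgqgqgqqPg ⇒ qqgqgqgqqqgPg ⇒ qqgqgqgqqqgqgPg ⇒ qqgqgqgqqqgqgqqg

S ⇒ GPg   [S → G P g]
GPg ⇒ qPPg   [G → q P]
qPPg ⇒ qqgPPg   [P → q g P]
qqgPPg ⇒ qqgqgPPg   [P → q g P]
qqgqgPPg ⇒ qqgqgqgPPg   [P → q g P]
qqgqgqgPPg ⇒ qqgqgqgqqPg   [P → q q]
qqgqgqgqqPg ⇒ qqgqgqgqqqgPg   [P → q g P]
qqgqgqgqqqgPg ⇒ qqgqgqgqqqgqgPg   [P → q g P]
qqgqgqgqqqgqgPg ⇒ qqgqgqgqqqgqgqqg   [P → q q]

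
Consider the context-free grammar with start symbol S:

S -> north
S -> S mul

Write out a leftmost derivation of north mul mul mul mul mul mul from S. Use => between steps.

S => S mul => S mul mul => S mul mul mul => S mul mul mul mul => S mul mul mul mul mul => S mul mul mul mul mul mul => north mul mul mul mul mul mul

S => S mul   [S -> S mul]
S mul => S mul mul   [S -> S mul]
S mul mul => S mul mul mul   [S -> S mul]
S mul mul mul => S mul mul mul mul   [S -> S mul]
S mul mul mul mul => S mul mul mul mul mul   [S -> S mul]
S mul mul mul mul mul => S mul mul mul mul mul mul   [S -> S mul]
S mul mul mul mul mul mul => north mul mul mul mul mul mul   [S -> north]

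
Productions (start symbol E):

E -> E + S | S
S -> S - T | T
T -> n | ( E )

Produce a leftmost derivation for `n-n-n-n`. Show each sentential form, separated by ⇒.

E ⇒ S ⇒ S-T ⇒ S-T-T ⇒ S-T-T-T ⇒ T-T-T-T ⇒ n-T-T-T ⇒ n-n-T-T ⇒ n-n-n-T ⇒ n-n-n-n

E ⇒ S   [E -> S]
S ⇒ S-T   [S -> S - T]
S-T ⇒ S-T-T   [S -> S - T]
S-T-T ⇒ S-T-T-T   [S -> S - T]
S-T-T-T ⇒ T-T-T-T   [S -> T]
T-T-T-T ⇒ n-T-T-T   [T -> n]
n-T-T-T ⇒ n-n-T-T   [T -> n]
n-n-T-T ⇒ n-n-n-T   [T -> n]
n-n-n-T ⇒ n-n-n-n   [T -> n]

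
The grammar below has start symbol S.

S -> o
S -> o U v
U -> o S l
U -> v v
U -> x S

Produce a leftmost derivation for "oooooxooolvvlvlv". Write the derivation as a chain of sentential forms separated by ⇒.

S ⇒ oUv   [S -> o U v]
oUv ⇒ ooSlv   [U -> o S l]
ooSlv ⇒ oooUvlv   [S -> o U v]
oooUvlv ⇒ ooooSlvlv   [U -> o S l]
ooooSlvlv ⇒ oooooUvlvlv   [S -> o U v]
oooooUvlvlv ⇒ oooooxSvlvlv   [U -> x S]
oooooxSvlvlv ⇒ oooooxoUvvlvlv   [S -> o U v]
oooooxoUvvlvlv ⇒ oooooxooSlvvlvlv   [U -> o S l]
oooooxooSlvvlvlv ⇒ oooooxooolvvlvlv   [S -> o]

S ⇒ oUv ⇒ ooSlv ⇒ oooUvlv ⇒ ooooSlvlv ⇒ oooooUvlvlv ⇒ oooooxSvlvlv ⇒ oooooxoUvvlvlv ⇒ oooooxooSlvvlvlv ⇒ oooooxooolvvlvlv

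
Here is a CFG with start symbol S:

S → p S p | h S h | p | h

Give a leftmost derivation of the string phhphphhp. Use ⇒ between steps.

S ⇒ pSp   [S → p S p]
pSp ⇒ phShp   [S → h S h]
phShp ⇒ phhShhp   [S → h S h]
phhShhp ⇒ phhpSphhp   [S → p S p]
phhpSphhp ⇒ phhphphhp   [S → h]

S ⇒ pSp ⇒ phShp ⇒ phhShhp ⇒ phhpSphhp ⇒ phhphphhp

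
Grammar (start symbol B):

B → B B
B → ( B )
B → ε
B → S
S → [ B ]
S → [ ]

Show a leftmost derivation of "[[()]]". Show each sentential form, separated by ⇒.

B⇒S⇒[B]⇒[S]⇒[[B]]⇒[[(B)]]⇒[[()]]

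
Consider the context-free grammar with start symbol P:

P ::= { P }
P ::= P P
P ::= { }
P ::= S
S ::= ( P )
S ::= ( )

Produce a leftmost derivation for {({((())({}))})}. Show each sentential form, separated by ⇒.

P⇒{P}⇒{S}⇒{(P)}⇒{({P})}⇒{({S})}⇒{({(P)})}⇒{({(PP)})}⇒{({(SP)})}⇒{({((P)P)})}⇒{({((S)P)})}⇒{({((())P)})}⇒{({((())S)})}⇒{({((())(P))})}⇒{({((())({}))})}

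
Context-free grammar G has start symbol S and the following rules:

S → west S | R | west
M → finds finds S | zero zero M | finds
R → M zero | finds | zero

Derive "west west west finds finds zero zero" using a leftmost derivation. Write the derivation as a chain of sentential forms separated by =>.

S => west S => west west S => west west west S => west west west R => west west west M zero => west west west finds finds S zero => west west west finds finds R zero => west west west finds finds zero zero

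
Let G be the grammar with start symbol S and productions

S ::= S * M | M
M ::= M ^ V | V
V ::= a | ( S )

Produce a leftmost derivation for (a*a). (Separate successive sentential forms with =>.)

S => M   [S ::= M]
M => V   [M ::= V]
V => (S)   [V ::= ( S )]
(S) => (S*M)   [S ::= S * M]
(S*M) => (M*M)   [S ::= M]
(M*M) => (V*M)   [M ::= V]
(V*M) => (a*M)   [V ::= a]
(a*M) => (a*V)   [M ::= V]
(a*V) => (a*a)   [V ::= a]

S=>M=>V=>(S)=>(S*M)=>(M*M)=>(V*M)=>(a*M)=>(a*V)=>(a*a)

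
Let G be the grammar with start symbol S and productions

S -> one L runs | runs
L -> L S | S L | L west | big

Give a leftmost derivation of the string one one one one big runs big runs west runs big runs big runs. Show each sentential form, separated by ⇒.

S ⇒ one L runs ⇒ one S L runs ⇒ one one L runs L runs ⇒ one one S L runs L runs ⇒ one one one L runs L runs L runs ⇒ one one one L west runs L runs L runs ⇒ one one one L S west runs L runs L runs ⇒ one one one S L S west runs L runs L runs ⇒ one one one one L runs L S west runs L runs L runs ⇒ one one one one big runs L S west runs L runs L runs ⇒ one one one one big runs big S west runs L runs L runs ⇒ one one one one big runs big runs west runs L runs L runs ⇒ one one one one big runs big runs west runs big runs L runs ⇒ one one one one big runs big runs west runs big runs big runs

S ⇒ one L runs   [S -> one L runs]
one L runs ⇒ one S L runs   [L -> S L]
one S L runs ⇒ one one L runs L runs   [S -> one L runs]
one one L runs L runs ⇒ one one S L runs L runs   [L -> S L]
one one S L runs L runs ⇒ one one one L runs L runs L runs   [S -> one L runs]
one one one L runs L runs L runs ⇒ one one one L west runs L runs L runs   [L -> L west]
one one one L west runs L runs L runs ⇒ one one one L S west runs L runs L runs   [L -> L S]
one one one L S west runs L runs L runs ⇒ one one one S L S west runs L runs L runs   [L -> S L]
one one one S L S west runs L runs L runs ⇒ one one one one L runs L S west runs L runs L runs   [S -> one L runs]
one one one one L runs L S west runs L runs L runs ⇒ one one one one big runs L S west runs L runs L runs   [L -> big]
one one one one big runs L S west runs L runs L runs ⇒ one one one one big runs big S west runs L runs L runs   [L -> big]
one one one one big runs big S west runs L runs L runs ⇒ one one one one big runs big runs west runs L runs L runs   [S -> runs]
one one one one big runs big runs west runs L runs L runs ⇒ one one one one big runs big runs west runs big runs L runs   [L -> big]
one one one one big runs big runs west runs big runs L runs ⇒ one one one one big runs big runs west runs big runs big runs   [L -> big]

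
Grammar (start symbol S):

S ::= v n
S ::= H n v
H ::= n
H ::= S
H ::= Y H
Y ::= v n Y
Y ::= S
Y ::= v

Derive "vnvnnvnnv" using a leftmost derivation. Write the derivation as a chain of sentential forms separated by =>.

S => Hnv => YHnv => vnYHnv => vnSHnv => vnHnvHnv => vnYHnvHnv => vnvHnvHnv => vnvnnvHnv => vnvnnvnnv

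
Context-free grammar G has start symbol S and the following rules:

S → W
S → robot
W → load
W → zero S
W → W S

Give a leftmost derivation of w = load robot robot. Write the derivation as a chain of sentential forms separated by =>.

S => W   [S → W]
W => W S   [W → W S]
W S => W S S   [W → W S]
W S S => load S S   [W → load]
load S S => load robot S   [S → robot]
load robot S => load robot robot   [S → robot]

S => W => W S => W S S => load S S => load robot S => load robot robot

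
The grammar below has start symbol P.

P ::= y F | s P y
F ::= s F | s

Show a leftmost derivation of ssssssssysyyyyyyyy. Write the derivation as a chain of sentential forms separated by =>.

P => sPy => ssPyy => sssPyyy => ssssPyyyy => sssssPyyyyy => ssssssPyyyyyy => sssssssPyyyyyyy => ssssssssPyyyyyyyy => ssssssssyFyyyyyyyy => ssssssssysyyyyyyyy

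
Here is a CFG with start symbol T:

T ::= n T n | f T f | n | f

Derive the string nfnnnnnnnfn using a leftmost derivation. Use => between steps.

T => nTn   [T ::= n T n]
nTn => nfTfn   [T ::= f T f]
nfTfn => nfnTnfn   [T ::= n T n]
nfnTnfn => nfnnTnnfn   [T ::= n T n]
nfnnTnnfn => nfnnnTnnnfn   [T ::= n T n]
nfnnnTnnnfn => nfnnnnnnnfn   [T ::= n]

T => nTn => nfTfn => nfnTnfn => nfnnTnnfn => nfnnnTnnnfn => nfnnnnnnnfn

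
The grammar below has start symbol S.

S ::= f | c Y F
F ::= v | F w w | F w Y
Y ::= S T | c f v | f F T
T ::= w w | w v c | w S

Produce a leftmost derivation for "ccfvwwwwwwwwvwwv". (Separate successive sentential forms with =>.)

S=>cYF=>cSTF=>ccYFTF=>ccfFTFTF=>ccfFwwTFTF=>ccfFwwwwTFTF=>ccfFwwwwwwTFTF=>ccfvwwwwwwTFTF=>ccfvwwwwwwwwFTF=>ccfvwwwwwwwwvTF=>ccfvwwwwwwwwvwwF=>ccfvwwwwwwwwvwwv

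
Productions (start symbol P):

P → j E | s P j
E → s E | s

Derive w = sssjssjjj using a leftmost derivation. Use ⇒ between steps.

P ⇒ sPj ⇒ ssPjj ⇒ sssPjjj ⇒ sssjEjjj ⇒ sssjsEjjj ⇒ sssjssjjj

P ⇒ sPj   [P → s P j]
sPj ⇒ ssPjj   [P → s P j]
ssPjj ⇒ sssPjjj   [P → s P j]
sssPjjj ⇒ sssjEjjj   [P → j E]
sssjEjjj ⇒ sssjsEjjj   [E → s E]
sssjsEjjj ⇒ sssjssjjj   [E → s]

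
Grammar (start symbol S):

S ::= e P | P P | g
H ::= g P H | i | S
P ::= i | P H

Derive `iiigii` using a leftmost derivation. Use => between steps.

S => PP   [S ::= P P]
PP => PHP   [P ::= P H]
PHP => iHP   [P ::= i]
iHP => iiP   [H ::= i]
iiP => iiPH   [P ::= P H]
iiPH => iiiH   [P ::= i]
iiiH => iiigPH   [H ::= g P H]
iiigPH => iiigiH   [P ::= i]
iiigiH => iiigii   [H ::= i]

S => PP => PHP => iHP => iiP => iiPH => iiiH => iiigPH => iiigiH => iiigii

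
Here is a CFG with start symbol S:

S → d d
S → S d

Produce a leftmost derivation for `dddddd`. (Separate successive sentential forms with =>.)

S => Sd   [S → S d]
Sd => Sdd   [S → S d]
Sdd => Sddd   [S → S d]
Sddd => Sdddd   [S → S d]
Sdddd => dddddd   [S → d d]

S => Sd => Sdd => Sddd => Sdddd => dddddd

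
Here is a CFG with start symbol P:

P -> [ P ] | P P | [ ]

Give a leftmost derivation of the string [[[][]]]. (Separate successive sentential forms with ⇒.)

P ⇒ [P] ⇒ [[P]] ⇒ [[PP]] ⇒ [[[]P]] ⇒ [[[][]]]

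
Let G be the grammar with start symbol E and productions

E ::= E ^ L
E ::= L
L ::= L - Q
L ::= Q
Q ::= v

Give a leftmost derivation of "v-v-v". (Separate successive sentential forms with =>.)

E => L => L-Q => L-Q-Q => Q-Q-Q => v-Q-Q => v-v-Q => v-v-v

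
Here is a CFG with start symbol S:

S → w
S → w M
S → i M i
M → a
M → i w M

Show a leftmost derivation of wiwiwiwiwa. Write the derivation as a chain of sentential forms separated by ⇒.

S ⇒ wM ⇒ wiwM ⇒ wiwiwM ⇒ wiwiwiwM ⇒ wiwiwiwiwM ⇒ wiwiwiwiwa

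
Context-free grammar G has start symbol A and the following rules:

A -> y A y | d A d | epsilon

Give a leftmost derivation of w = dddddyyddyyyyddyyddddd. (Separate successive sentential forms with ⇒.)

A ⇒ dAd ⇒ ddAdd ⇒ dddAddd ⇒ ddddAdddd ⇒ dddddAddddd ⇒ dddddyAyddddd ⇒ dddddyyAyyddddd ⇒ dddddyydAdyyddddd ⇒ dddddyyddAddyyddddd ⇒ dddddyyddyAyddyyddddd ⇒ dddddyyddyyAyyddyyddddd ⇒ dddddyyddyyyyddyyddddd

A ⇒ dAd   [A -> d A d]
dAd ⇒ ddAdd   [A -> d A d]
ddAdd ⇒ dddAddd   [A -> d A d]
dddAddd ⇒ ddddAdddd   [A -> d A d]
ddddAdddd ⇒ dddddAddddd   [A -> d A d]
dddddAddddd ⇒ dddddyAyddddd   [A -> y A y]
dddddyAyddddd ⇒ dddddyyAyyddddd   [A -> y A y]
dddddyyAyyddddd ⇒ dddddyydAdyyddddd   [A -> d A d]
dddddyydAdyyddddd ⇒ dddddyyddAddyyddddd   [A -> d A d]
dddddyyddAddyyddddd ⇒ dddddyyddyAyddyyddddd   [A -> y A y]
dddddyyddyAyddyyddddd ⇒ dddddyyddyyAyyddyyddddd   [A -> y A y]
dddddyyddyyAyyddyyddddd ⇒ dddddyyddyyyyddyyddddd   [A -> epsilon]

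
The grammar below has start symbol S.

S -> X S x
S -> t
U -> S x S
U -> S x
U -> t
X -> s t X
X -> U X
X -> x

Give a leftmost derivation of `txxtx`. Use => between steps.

S=>XSx=>UXSx=>SxXSx=>txXSx=>txxSx=>txxtx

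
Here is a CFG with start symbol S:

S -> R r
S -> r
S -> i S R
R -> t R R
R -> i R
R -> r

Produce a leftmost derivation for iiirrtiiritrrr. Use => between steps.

S=>iSR=>iiSRR=>iiRrRR=>iiiRrRR=>iiirrRR=>iiirrtRRR=>iiirrtiRRR=>iiirrtiiRRR=>iiirrtiirRR=>iiirrtiiriRR=>iiirrtiiritRRR=>iiirrtiiritrRR=>iiirrtiiritrrR=>iiirrtiiritrrr

S => iSR   [S -> i S R]
iSR => iiSRR   [S -> i S R]
iiSRR => iiRrRR   [S -> R r]
iiRrRR => iiiRrRR   [R -> i R]
iiiRrRR => iiirrRR   [R -> r]
iiirrRR => iiirrtRRR   [R -> t R R]
iiirrtRRR => iiirrtiRRR   [R -> i R]
iiirrtiRRR => iiirrtiiRRR   [R -> i R]
iiirrtiiRRR => iiirrtiirRR   [R -> r]
iiirrtiirRR => iiirrtiiriRR   [R -> i R]
iiirrtiiriRR => iiirrtiiritRRR   [R -> t R R]
iiirrtiiritRRR => iiirrtiiritrRR   [R -> r]
iiirrtiiritrRR => iiirrtiiritrrR   [R -> r]
iiirrtiiritrrR => iiirrtiiritrrr   [R -> r]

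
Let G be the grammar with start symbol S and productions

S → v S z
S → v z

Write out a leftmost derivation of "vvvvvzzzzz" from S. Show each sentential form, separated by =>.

S=>vSz=>vvSzz=>vvvSzzz=>vvvvSzzzz=>vvvvvzzzzz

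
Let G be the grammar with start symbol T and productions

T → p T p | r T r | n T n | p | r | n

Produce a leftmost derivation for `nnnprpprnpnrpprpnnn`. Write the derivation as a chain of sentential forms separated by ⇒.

T ⇒ nTn ⇒ nnTnn ⇒ nnnTnnn ⇒ nnnpTpnnn ⇒ nnnprTrpnnn ⇒ nnnprpTprpnnn ⇒ nnnprppTpprpnnn ⇒ nnnprpprTrpprpnnn ⇒ nnnprpprnTnrpprpnnn ⇒ nnnprpprnpnrpprpnnn

T ⇒ nTn   [T → n T n]
nTn ⇒ nnTnn   [T → n T n]
nnTnn ⇒ nnnTnnn   [T → n T n]
nnnTnnn ⇒ nnnpTpnnn   [T → p T p]
nnnpTpnnn ⇒ nnnprTrpnnn   [T → r T r]
nnnprTrpnnn ⇒ nnnprpTprpnnn   [T → p T p]
nnnprpTprpnnn ⇒ nnnprppTpprpnnn   [T → p T p]
nnnprppTpprpnnn ⇒ nnnprpprTrpprpnnn   [T → r T r]
nnnprpprTrpprpnnn ⇒ nnnprpprnTnrpprpnnn   [T → n T n]
nnnprpprnTnrpprpnnn ⇒ nnnprpprnpnrpprpnnn   [T → p]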